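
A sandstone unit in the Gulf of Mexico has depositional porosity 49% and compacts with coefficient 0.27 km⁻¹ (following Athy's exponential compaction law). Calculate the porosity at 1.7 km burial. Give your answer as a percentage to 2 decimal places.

30.96%

φ = φ₀·exp(−k·Z) = 0.49 × exp(−0.27 × 1.7) = 0.49 × exp(−0.459)
  = 0.49 × 0.6319 = 0.3096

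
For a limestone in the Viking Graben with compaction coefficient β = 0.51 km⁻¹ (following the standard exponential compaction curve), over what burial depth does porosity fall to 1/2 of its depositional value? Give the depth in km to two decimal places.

1.36 km

n/n₀ = 1/2 ⇒ exp(−β·d) = 1/2 ⇒ d = ln(2) / β
d = 0.6931 / 0.51 = 1.359 km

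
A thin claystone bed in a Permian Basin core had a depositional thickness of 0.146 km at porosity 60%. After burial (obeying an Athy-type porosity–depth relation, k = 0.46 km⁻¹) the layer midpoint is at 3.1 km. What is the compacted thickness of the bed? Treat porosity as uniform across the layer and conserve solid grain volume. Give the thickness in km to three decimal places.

Porosity at 3.1 km: n = 0.6·exp(−0.46×3.1) = 0.1442
Solid-volume conservation: h(1−n) = h₀(1−n₀) ⇒ h = h₀·(1−n₀)/(1−n)
h = 0.146 × (1 − 0.6)/(1 − 0.1442) = 0.146 × 0.4674 = 0.0682 km

0.068 km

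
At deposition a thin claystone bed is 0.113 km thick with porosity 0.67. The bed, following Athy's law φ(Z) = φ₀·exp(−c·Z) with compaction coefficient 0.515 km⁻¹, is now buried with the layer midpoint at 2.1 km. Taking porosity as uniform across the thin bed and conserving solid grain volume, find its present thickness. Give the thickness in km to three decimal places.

Porosity at 2.1 km: φ = 0.67·exp(−0.515×2.1) = 0.2272
Solid-volume conservation: h(1−φ) = h₀(1−φ₀) ⇒ h = h₀·(1−φ₀)/(1−φ)
h = 0.113 × (1 − 0.67)/(1 − 0.2272) = 0.113 × 0.4270 = 0.0483 km

0.048 km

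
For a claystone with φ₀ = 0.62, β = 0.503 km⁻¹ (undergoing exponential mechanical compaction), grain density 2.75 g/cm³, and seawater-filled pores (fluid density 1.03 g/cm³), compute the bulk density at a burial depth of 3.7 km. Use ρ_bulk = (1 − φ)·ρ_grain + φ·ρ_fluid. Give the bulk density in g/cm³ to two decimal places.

2.58 g/cm³

Porosity at depth: φ = 0.62·exp(−0.503×3.7) = 0.62×0.1555 = 0.0964
Bulk density: ρ_b = (1−φ)ρ_g + φ·ρ_f = 0.9036×2.75 + 0.0964×1.03
       = 2.485 + 0.099 = 2.584 g/cm³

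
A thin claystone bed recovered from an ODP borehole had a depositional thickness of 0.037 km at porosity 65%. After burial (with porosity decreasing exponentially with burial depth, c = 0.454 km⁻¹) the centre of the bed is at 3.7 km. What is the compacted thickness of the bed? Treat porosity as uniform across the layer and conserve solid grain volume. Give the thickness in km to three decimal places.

0.015 km

Porosity at 3.7 km: φ = 0.65·exp(−0.454×3.7) = 0.1212
Solid-volume conservation: h(1−φ) = h₀(1−φ₀) ⇒ h = h₀·(1−φ₀)/(1−φ)
h = 0.037 × (1 − 0.65)/(1 − 0.1212) = 0.037 × 0.3983 = 0.0147 km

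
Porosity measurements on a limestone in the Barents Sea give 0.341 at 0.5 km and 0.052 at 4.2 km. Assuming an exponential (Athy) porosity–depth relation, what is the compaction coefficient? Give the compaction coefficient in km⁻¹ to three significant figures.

Athy: n(Z) = n₀ e^(−cZ) ⇒ n₁/n₂ = e^{c(Z₂−Z₁)} ⇒ c = ln(n₁/n₂)/(Z₂−Z₁)
c = ln(0.341/0.052) / (4.2 − 0.5) = ln(6.558) / 3.7 = 1.8806 / 3.7 = 0.5083 km⁻¹

0.508 km⁻¹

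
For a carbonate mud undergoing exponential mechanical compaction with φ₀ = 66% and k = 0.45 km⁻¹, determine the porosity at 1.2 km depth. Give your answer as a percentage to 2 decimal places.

38.46%

φ = φ₀·exp(−k·Z) = 0.66 × exp(−0.45 × 1.2) = 0.66 × exp(−0.54)
  = 0.66 × 0.5827 = 0.3846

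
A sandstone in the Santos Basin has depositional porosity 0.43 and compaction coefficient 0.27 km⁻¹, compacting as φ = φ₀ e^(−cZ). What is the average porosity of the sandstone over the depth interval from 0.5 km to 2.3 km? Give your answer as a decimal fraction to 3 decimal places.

0.298

⟨φ⟩ = (1/(Z₂−Z₁)) ∫ φ₀ e^(−cZ) dZ = φ₀·(e^(−c·Z₁) − e^(−c·Z₂)) / (c·(Z₂−Z₁))
e^(−0.27×0.5) = 0.8737; e^(−0.27×2.3) = 0.5374
⟨φ⟩ = 0.43 × (0.8737 − 0.5374) / (0.27 × 1.8) = 0.43 × 0.6920 = 0.2976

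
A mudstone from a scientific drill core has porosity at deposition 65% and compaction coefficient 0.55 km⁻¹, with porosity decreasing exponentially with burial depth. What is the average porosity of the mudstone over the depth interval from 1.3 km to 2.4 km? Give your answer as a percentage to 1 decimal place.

23.9%

⟨n⟩ = (1/(z₂−z₁)) ∫ n₀ e^(−βz) dz = n₀·(e^(−β·z₁) − e^(−β·z₂)) / (β·(z₂−z₁))
e^(−0.55×1.3) = 0.4892; e^(−0.55×2.4) = 0.2671
⟨n⟩ = 0.65 × (0.4892 − 0.2671) / (0.55 × 1.1) = 0.65 × 0.3670 = 0.2386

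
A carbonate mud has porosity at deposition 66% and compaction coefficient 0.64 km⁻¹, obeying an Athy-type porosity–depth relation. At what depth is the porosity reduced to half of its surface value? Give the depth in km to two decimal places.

1.08 km

n/n₀ = 1/2 ⇒ exp(−c·Z) = 1/2 ⇒ Z = ln(2) / c
Z = 0.6931 / 0.64 = 1.083 km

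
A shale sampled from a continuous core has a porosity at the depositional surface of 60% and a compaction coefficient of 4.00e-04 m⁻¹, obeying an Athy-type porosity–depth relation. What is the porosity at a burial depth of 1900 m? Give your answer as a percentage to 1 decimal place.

Working in km (1 km = 1000 m; k in km⁻¹ = k in m⁻¹ × 1000):
φ = φ₀·exp(−k·Z) = 0.6 × exp(−0.4 × 1.9) = 0.6 × exp(−0.76)
  = 0.6 × 0.4677 = 0.2806

28.1%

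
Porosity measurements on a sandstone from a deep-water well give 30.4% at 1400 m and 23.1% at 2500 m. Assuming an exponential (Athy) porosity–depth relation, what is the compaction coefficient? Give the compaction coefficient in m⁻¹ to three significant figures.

0.000250 m⁻¹

Working in km (1 km = 1000 m; k in km⁻¹ = k in m⁻¹ × 1000):
Athy: phi(d) = phi₀ e^(−kd) ⇒ phi₁/phi₂ = e^{k(d₂−d₁)} ⇒ k = ln(phi₁/phi₂)/(d₂−d₁)
k = ln(0.304/0.231) / (2.5 − 1.4) = ln(1.316) / 1.1 = 0.2746 / 1.1 = 0.2496 km⁻¹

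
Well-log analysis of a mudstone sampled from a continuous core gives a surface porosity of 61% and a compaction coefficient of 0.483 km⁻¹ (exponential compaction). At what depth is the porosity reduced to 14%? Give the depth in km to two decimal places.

3.05 km

Invert Athy's law: d = ln(n₀/n) / β
d = ln(0.61/0.14) / 0.483 = ln(4.357) / 0.483 = 1.4718 / 0.483 = 3.047 km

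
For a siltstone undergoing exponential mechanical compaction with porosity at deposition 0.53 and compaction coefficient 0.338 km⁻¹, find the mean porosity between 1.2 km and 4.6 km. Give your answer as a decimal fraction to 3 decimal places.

0.210

⟨φ⟩ = (1/(d₂−d₁)) ∫ φ₀ e^(−cd) dd = φ₀·(e^(−c·d₁) − e^(−c·d₂)) / (c·(d₂−d₁))
e^(−0.338×1.2) = 0.6666; e^(−0.338×4.6) = 0.2112
⟨φ⟩ = 0.53 × (0.6666 − 0.2112) / (0.338 × 3.4) = 0.53 × 0.3962 = 0.2100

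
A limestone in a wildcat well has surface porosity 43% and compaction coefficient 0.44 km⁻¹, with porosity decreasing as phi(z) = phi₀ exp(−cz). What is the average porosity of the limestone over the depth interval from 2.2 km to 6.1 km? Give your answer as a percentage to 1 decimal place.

7.8%

⟨phi⟩ = (1/(z₂−z₁)) ∫ phi₀ e^(−cz) dz = phi₀·(e^(−c·z₁) − e^(−c·z₂)) / (c·(z₂−z₁))
e^(−0.44×2.2) = 0.3798; e^(−0.44×6.1) = 0.0683
⟨phi⟩ = 0.43 × (0.3798 − 0.0683) / (0.44 × 3.9) = 0.43 × 0.1816 = 0.0781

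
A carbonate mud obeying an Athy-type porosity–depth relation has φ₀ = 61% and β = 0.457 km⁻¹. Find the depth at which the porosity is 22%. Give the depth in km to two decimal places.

Invert Athy's law: d = ln(φ₀/φ) / β
d = ln(0.61/0.22) / 0.457 = ln(2.773) / 0.457 = 1.0198 / 0.457 = 2.232 km

2.23 km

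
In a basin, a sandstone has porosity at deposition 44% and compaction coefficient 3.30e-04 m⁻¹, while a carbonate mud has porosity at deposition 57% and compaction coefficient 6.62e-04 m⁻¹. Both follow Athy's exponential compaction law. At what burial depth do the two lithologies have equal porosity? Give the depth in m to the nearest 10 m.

Working in km (1 km = 1000 m; β in km⁻¹ = β in m⁻¹ × 1000):
Set phi₀ₐ e^(−βₐz) = phi₀ᵦ e^(−βᵦz) ⇒ ln(phi₀ₐ/phi₀ᵦ) = (βₐ − βᵦ)·z
z = ln(0.44/0.57) / (0.33 − 0.662) = -0.2589 / -0.332 = 0.780 km

780 m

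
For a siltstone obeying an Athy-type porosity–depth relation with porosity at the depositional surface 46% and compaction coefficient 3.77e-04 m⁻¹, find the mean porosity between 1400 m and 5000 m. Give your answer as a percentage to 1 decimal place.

14.8%

Working in km (1 km = 1000 m; k in km⁻¹ = k in m⁻¹ × 1000):
⟨n⟩ = (1/(d₂−d₁)) ∫ n₀ e^(−kd) dd = n₀·(e^(−k·d₁) − e^(−k·d₂)) / (k·(d₂−d₁))
e^(−0.377×1.4) = 0.5899; e^(−0.377×5) = 0.1518
⟨n⟩ = 0.46 × (0.5899 − 0.1518) / (0.377 × 3.6) = 0.46 × 0.3228 = 0.1485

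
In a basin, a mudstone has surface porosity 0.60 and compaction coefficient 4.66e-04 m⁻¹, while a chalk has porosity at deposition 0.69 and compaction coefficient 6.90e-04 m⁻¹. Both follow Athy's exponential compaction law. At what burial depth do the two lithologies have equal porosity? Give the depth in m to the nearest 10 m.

Working in km (1 km = 1000 m; c in km⁻¹ = c in m⁻¹ × 1000):
Set φ₀ₐ e^(−cₐd) = φ₀ᵦ e^(−cᵦd) ⇒ ln(φ₀ₐ/φ₀ᵦ) = (cₐ − cᵦ)·d
d = ln(0.6/0.69) / (0.466 − 0.69) = -0.1398 / -0.224 = 0.624 km

620 m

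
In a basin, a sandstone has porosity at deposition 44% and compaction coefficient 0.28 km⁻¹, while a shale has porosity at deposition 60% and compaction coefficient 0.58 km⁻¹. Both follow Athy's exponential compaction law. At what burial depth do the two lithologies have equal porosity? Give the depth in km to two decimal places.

1.03 km

Set φ₀ₐ e^(−cₐd) = φ₀ᵦ e^(−cᵦd) ⇒ ln(φ₀ₐ/φ₀ᵦ) = (cₐ − cᵦ)·d
d = ln(0.44/0.6) / (0.28 − 0.58) = -0.3102 / -0.3 = 1.034 km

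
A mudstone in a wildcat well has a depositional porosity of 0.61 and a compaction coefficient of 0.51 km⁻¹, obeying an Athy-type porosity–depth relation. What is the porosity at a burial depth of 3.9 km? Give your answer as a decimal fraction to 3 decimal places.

0.083

φ = φ₀·exp(−c·Z) = 0.61 × exp(−0.51 × 3.9) = 0.61 × exp(−1.989)
  = 0.61 × 0.1368 = 0.0835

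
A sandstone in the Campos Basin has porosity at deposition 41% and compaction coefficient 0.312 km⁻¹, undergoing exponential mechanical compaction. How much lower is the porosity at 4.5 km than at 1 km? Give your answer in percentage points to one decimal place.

19.9 percentage points

phi(1) = 0.41·e^(−0.312×1) = 0.3001
phi(4.5) = 0.41·e^(−0.312×4.5) = 0.1007
Δphi = 0.3001 − 0.1007 = 0.1994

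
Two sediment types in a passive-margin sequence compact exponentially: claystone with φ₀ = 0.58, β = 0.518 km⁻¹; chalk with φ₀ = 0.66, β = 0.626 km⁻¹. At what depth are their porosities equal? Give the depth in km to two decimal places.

1.20 km

Set φ₀ₐ e^(−βₐz) = φ₀ᵦ e^(−βᵦz) ⇒ ln(φ₀ₐ/φ₀ᵦ) = (βₐ − βᵦ)·z
z = ln(0.58/0.66) / (0.518 − 0.626) = -0.1292 / -0.108 = 1.196 km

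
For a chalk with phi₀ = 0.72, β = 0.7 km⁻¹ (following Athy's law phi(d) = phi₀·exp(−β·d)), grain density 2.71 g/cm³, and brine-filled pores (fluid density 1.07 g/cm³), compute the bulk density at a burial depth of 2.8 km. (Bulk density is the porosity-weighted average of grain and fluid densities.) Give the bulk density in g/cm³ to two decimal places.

Porosity at depth: phi = 0.72·exp(−0.7×2.8) = 0.72×0.1409 = 0.1014
Bulk density: ρ_b = (1−phi)ρ_g + phi·ρ_f = 0.8986×2.71 + 0.1014×1.07
       = 2.435 + 0.109 = 2.544 g/cm³

2.54 g/cm³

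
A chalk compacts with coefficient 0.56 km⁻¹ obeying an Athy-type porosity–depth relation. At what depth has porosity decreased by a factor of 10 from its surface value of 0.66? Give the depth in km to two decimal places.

4.11 km

n/n₀ = 1/10 ⇒ exp(−c·Z) = 1/10 ⇒ Z = ln(10) / c
Z = 2.3026 / 0.56 = 4.112 km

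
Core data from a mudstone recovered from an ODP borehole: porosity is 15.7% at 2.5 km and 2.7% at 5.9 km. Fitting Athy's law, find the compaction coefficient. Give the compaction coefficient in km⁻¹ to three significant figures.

Athy: phi(d) = phi₀ e^(−cd) ⇒ phi₁/phi₂ = e^{c(d₂−d₁)} ⇒ c = ln(phi₁/phi₂)/(d₂−d₁)
c = ln(0.157/0.027) / (5.9 − 2.5) = ln(5.815) / 3.4 = 1.7604 / 3.4 = 0.5178 km⁻¹

0.518 km⁻¹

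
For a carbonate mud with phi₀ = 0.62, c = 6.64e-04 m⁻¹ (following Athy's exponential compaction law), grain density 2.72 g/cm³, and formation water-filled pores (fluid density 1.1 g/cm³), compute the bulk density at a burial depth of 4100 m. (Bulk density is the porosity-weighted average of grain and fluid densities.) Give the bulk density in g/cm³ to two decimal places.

Working in km (1 km = 1000 m; c in km⁻¹ = c in m⁻¹ × 1000):
Porosity at depth: phi = 0.62·exp(−0.664×4.1) = 0.62×0.0657 = 0.0407
Bulk density: ρ_b = (1−phi)ρ_g + phi·ρ_f = 0.9593×2.72 + 0.0407×1.1
       = 2.609 + 0.045 = 2.654 g/cm³

2.65 g/cm³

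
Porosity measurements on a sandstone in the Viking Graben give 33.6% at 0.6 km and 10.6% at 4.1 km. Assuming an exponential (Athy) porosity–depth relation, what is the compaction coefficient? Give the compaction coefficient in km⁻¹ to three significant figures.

Athy: n(Z) = n₀ e^(−βZ) ⇒ n₁/n₂ = e^{β(Z₂−Z₁)} ⇒ β = ln(n₁/n₂)/(Z₂−Z₁)
β = ln(0.336/0.106) / (4.1 − 0.6) = ln(3.17) / 3.5 = 1.1537 / 3.5 = 0.3296 km⁻¹

0.330 km⁻¹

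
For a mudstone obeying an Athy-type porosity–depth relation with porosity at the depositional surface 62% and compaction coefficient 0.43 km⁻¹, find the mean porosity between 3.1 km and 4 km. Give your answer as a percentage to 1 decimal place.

13.6%

⟨n⟩ = (1/(Z₂−Z₁)) ∫ n₀ e^(−cZ) dZ = n₀·(e^(−c·Z₁) − e^(−c·Z₂)) / (c·(Z₂−Z₁))
e^(−0.43×3.1) = 0.2637; e^(−0.43×4) = 0.1791
⟨n⟩ = 0.62 × (0.2637 − 0.1791) / (0.43 × 0.9) = 0.62 × 0.2187 = 0.1356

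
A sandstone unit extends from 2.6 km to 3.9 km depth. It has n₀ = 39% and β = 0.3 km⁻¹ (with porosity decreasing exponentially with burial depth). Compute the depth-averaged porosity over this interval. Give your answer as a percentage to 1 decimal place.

⟨n⟩ = (1/(d₂−d₁)) ∫ n₀ e^(−βd) dd = n₀·(e^(−β·d₁) − e^(−β·d₂)) / (β·(d₂−d₁))
e^(−0.3×2.6) = 0.4584; e^(−0.3×3.9) = 0.3104
⟨n⟩ = 0.39 × (0.4584 − 0.3104) / (0.3 × 1.3) = 0.39 × 0.3796 = 0.1480

14.8%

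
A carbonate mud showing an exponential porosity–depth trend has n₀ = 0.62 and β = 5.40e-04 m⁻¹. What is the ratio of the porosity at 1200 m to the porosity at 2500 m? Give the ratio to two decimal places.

2.02

Working in km (1 km = 1000 m; β in km⁻¹ = β in m⁻¹ × 1000):
n(d₁)/n(d₂) = e^(−β·d₁)/e^(−β·d₂) = e^{β(d₂−d₁)}
= exp(0.54 × 1.3) = exp(0.702) = 2.0178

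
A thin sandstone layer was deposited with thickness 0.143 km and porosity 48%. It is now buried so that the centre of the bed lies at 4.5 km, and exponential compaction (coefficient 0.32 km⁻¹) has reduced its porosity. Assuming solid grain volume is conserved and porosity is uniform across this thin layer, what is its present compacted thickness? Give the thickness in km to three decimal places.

0.084 km

Porosity at 4.5 km: phi = 0.48·exp(−0.32×4.5) = 0.1137
Solid-volume conservation: h(1−phi) = h₀(1−phi₀) ⇒ h = h₀·(1−phi₀)/(1−phi)
h = 0.143 × (1 − 0.48)/(1 − 0.1137) = 0.143 × 0.5867 = 0.0839 km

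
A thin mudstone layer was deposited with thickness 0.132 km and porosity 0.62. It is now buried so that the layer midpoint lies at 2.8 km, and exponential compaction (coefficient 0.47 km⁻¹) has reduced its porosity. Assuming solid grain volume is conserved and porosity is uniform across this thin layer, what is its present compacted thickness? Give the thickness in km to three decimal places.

0.060 km

Porosity at 2.8 km: φ = 0.62·exp(−0.47×2.8) = 0.1663
Solid-volume conservation: h(1−φ) = h₀(1−φ₀) ⇒ h = h₀·(1−φ₀)/(1−φ)
h = 0.132 × (1 − 0.62)/(1 − 0.1663) = 0.132 × 0.4558 = 0.0602 km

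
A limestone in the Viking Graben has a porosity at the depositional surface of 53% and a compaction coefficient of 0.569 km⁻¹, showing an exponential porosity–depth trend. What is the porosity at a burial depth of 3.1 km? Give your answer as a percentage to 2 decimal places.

n = n₀·exp(−c·d) = 0.53 × exp(−0.569 × 3.1) = 0.53 × exp(−1.764)
  = 0.53 × 0.1714 = 0.0908

9.08%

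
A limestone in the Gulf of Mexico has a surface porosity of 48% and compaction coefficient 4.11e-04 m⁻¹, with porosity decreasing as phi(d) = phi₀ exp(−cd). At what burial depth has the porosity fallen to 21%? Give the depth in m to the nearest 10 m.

2010 m

Working in km (1 km = 1000 m; c in km⁻¹ = c in m⁻¹ × 1000):
Invert Athy's law: d = ln(phi₀/phi) / c
d = ln(0.48/0.21) / 0.411 = ln(2.286) / 0.411 = 0.8267 / 0.411 = 2.011 km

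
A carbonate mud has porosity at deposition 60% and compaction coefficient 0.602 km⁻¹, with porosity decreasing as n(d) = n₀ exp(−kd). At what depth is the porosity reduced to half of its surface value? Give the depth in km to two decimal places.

n/n₀ = 1/2 ⇒ exp(−k·d) = 1/2 ⇒ d = ln(2) / k
d = 0.6931 / 0.602 = 1.151 km

1.15 km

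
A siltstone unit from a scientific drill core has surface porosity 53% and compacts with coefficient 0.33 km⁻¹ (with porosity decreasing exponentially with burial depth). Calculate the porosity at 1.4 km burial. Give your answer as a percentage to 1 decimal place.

phi = phi₀·exp(−k·Z) = 0.53 × exp(−0.33 × 1.4) = 0.53 × exp(−0.462)
  = 0.53 × 0.6300 = 0.3339

33.4%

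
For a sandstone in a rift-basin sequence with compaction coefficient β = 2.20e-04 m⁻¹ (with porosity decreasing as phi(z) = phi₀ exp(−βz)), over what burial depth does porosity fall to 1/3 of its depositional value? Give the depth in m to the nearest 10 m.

4990 m

Working in km (1 km = 1000 m; β in km⁻¹ = β in m⁻¹ × 1000):
phi/phi₀ = 1/3 ⇒ exp(−β·z) = 1/3 ⇒ z = ln(3) / β
z = 1.0986 / 0.22 = 4.994 km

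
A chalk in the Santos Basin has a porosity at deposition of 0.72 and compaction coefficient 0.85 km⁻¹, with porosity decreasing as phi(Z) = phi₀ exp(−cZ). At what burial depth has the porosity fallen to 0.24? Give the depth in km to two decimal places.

Invert Athy's law: Z = ln(phi₀/phi) / c
Z = ln(0.72/0.24) / 0.85 = ln(3) / 0.85 = 1.0986 / 0.85 = 1.292 km

1.29 km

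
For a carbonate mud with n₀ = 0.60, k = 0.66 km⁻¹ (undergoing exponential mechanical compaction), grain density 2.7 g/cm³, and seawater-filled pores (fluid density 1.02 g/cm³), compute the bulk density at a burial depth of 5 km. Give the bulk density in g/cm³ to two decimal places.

Porosity at depth: n = 0.6·exp(−0.66×5) = 0.6×0.0369 = 0.0221
Bulk density: ρ_b = (1−n)ρ_g + n·ρ_f = 0.9779×2.7 + 0.0221×1.02
       = 2.640 + 0.023 = 2.663 g/cm³

2.66 g/cm³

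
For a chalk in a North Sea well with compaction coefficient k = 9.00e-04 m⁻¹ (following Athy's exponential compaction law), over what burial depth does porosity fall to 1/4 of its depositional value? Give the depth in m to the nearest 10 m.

Working in km (1 km = 1000 m; k in km⁻¹ = k in m⁻¹ × 1000):
phi/phi₀ = 1/4 ⇒ exp(−k·d) = 1/4 ⇒ d = ln(4) / k
d = 1.3863 / 0.9 = 1.540 km

1540 m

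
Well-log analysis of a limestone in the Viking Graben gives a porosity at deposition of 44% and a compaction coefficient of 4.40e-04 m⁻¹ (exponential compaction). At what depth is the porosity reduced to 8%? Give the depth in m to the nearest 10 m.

3870 m

Working in km (1 km = 1000 m; β in km⁻¹ = β in m⁻¹ × 1000):
Invert Athy's law: z = ln(n₀/n) / β
z = ln(0.44/0.08) / 0.44 = ln(5.5) / 0.44 = 1.7047 / 0.44 = 3.874 km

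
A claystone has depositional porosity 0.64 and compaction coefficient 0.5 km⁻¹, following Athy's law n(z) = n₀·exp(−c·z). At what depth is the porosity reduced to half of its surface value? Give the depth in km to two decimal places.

1.39 km

n/n₀ = 1/2 ⇒ exp(−c·z) = 1/2 ⇒ z = ln(2) / c
z = 0.6931 / 0.5 = 1.386 km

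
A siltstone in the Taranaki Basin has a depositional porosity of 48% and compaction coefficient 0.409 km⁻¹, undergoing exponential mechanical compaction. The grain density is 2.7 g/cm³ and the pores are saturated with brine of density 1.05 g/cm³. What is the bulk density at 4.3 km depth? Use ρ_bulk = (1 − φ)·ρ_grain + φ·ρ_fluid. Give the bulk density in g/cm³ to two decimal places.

2.56 g/cm³

Porosity at depth: φ = 0.48·exp(−0.409×4.3) = 0.48×0.1723 = 0.0827
Bulk density: ρ_b = (1−φ)ρ_g + φ·ρ_f = 0.9173×2.7 + 0.0827×1.05
       = 2.477 + 0.087 = 2.564 g/cm³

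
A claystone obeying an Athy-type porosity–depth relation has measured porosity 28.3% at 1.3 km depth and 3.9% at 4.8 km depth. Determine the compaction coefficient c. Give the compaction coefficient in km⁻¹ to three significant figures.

0.566 km⁻¹

Athy: n(d) = n₀ e^(−cd) ⇒ n₁/n₂ = e^{c(d₂−d₁)} ⇒ c = ln(n₁/n₂)/(d₂−d₁)
c = ln(0.283/0.039) / (4.8 − 1.3) = ln(7.256) / 3.5 = 1.9819 / 3.5 = 0.5663 km⁻¹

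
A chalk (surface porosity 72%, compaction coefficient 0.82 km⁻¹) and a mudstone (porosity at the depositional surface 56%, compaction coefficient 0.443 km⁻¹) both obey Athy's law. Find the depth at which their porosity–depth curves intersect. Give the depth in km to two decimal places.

Set phi₀ₐ e^(−βₐz) = phi₀ᵦ e^(−βᵦz) ⇒ ln(phi₀ₐ/phi₀ᵦ) = (βₐ − βᵦ)·z
z = ln(0.72/0.56) / (0.82 − 0.443) = 0.2513 / 0.377 = 0.667 km

0.67 km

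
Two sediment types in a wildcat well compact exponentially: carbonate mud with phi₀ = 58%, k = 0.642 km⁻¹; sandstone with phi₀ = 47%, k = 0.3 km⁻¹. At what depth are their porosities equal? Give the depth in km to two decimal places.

0.61 km

Set phi₀ₐ e^(−kₐz) = phi₀ᵦ e^(−kᵦz) ⇒ ln(phi₀ₐ/phi₀ᵦ) = (kₐ − kᵦ)·z
z = ln(0.58/0.47) / (0.642 − 0.3) = 0.2103 / 0.342 = 0.615 km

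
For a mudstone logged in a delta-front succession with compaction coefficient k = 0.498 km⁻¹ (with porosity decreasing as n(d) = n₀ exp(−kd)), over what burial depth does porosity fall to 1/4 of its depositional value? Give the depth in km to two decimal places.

2.78 km

n/n₀ = 1/4 ⇒ exp(−k·d) = 1/4 ⇒ d = ln(4) / k
d = 1.3863 / 0.498 = 2.784 km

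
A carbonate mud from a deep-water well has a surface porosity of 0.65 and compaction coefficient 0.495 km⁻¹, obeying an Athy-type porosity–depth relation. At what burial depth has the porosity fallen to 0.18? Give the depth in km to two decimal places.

Invert Athy's law: z = ln(φ₀/φ) / β
z = ln(0.65/0.18) / 0.495 = ln(3.611) / 0.495 = 1.2840 / 0.495 = 2.594 km

2.59 km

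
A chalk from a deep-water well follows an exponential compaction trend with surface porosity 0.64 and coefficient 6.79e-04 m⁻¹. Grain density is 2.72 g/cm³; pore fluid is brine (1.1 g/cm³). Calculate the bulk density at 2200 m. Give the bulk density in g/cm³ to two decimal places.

2.49 g/cm³

Working in km (1 km = 1000 m; β in km⁻¹ = β in m⁻¹ × 1000):
Porosity at depth: phi = 0.64·exp(−0.679×2.2) = 0.64×0.2245 = 0.1437
Bulk density: ρ_b = (1−phi)ρ_g + phi·ρ_f = 0.8563×2.72 + 0.1437×1.1
       = 2.329 + 0.158 = 2.487 g/cm³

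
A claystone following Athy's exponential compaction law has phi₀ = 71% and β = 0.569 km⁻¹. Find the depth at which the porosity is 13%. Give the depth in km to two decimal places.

Invert Athy's law: Z = ln(phi₀/phi) / β
Z = ln(0.71/0.13) / 0.569 = ln(5.462) / 0.569 = 1.6977 / 0.569 = 2.984 km

2.98 km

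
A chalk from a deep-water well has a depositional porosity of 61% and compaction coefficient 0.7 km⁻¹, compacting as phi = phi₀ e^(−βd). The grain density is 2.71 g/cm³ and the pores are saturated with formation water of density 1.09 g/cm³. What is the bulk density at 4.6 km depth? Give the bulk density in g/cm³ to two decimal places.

2.67 g/cm³

Porosity at depth: phi = 0.61·exp(−0.7×4.6) = 0.61×0.0400 = 0.0244
Bulk density: ρ_b = (1−phi)ρ_g + phi·ρ_f = 0.9756×2.71 + 0.0244×1.09
       = 2.644 + 0.027 = 2.671 g/cm³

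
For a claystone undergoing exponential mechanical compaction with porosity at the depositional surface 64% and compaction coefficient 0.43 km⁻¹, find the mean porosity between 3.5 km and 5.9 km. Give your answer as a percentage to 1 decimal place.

⟨φ⟩ = (1/(Z₂−Z₁)) ∫ φ₀ e^(−βZ) dZ = φ₀·(e^(−β·Z₁) − e^(−β·Z₂)) / (β·(Z₂−Z₁))
e^(−0.43×3.5) = 0.2220; e^(−0.43×5.9) = 0.0791
⟨φ⟩ = 0.64 × (0.2220 − 0.0791) / (0.43 × 2.4) = 0.64 × 0.1385 = 0.0886

8.9%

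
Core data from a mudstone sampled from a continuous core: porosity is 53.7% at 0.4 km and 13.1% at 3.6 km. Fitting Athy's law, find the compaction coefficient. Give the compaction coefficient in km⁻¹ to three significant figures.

Athy: φ(z) = φ₀ e^(−βz) ⇒ φ₁/φ₂ = e^{β(z₂−z₁)} ⇒ β = ln(φ₁/φ₂)/(z₂−z₁)
β = ln(0.537/0.131) / (3.6 − 0.4) = ln(4.099) / 3.2 = 1.4108 / 3.2 = 0.4409 km⁻¹

0.441 km⁻¹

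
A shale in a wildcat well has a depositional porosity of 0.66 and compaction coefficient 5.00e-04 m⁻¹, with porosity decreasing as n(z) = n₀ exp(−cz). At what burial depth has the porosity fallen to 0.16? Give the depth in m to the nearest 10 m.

Working in km (1 km = 1000 m; c in km⁻¹ = c in m⁻¹ × 1000):
Invert Athy's law: z = ln(n₀/n) / c
z = ln(0.66/0.16) / 0.5 = ln(4.125) / 0.5 = 1.4171 / 0.5 = 2.834 km

2830 m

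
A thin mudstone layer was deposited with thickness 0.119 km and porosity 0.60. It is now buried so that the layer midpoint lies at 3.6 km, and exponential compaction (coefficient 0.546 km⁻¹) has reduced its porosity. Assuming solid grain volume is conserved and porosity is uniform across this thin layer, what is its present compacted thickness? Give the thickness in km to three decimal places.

0.052 km

Porosity at 3.6 km: φ = 0.6·exp(−0.546×3.6) = 0.0840
Solid-volume conservation: h(1−φ) = h₀(1−φ₀) ⇒ h = h₀·(1−φ₀)/(1−φ)
h = 0.119 × (1 − 0.6)/(1 − 0.0840) = 0.119 × 0.4367 = 0.0520 km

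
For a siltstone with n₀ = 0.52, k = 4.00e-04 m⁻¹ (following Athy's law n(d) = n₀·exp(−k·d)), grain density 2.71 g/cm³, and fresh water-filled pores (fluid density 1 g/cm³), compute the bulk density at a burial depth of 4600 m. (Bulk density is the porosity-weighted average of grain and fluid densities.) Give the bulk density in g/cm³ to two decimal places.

Working in km (1 km = 1000 m; k in km⁻¹ = k in m⁻¹ × 1000):
Porosity at depth: n = 0.52·exp(−0.4×4.6) = 0.52×0.1588 = 0.0826
Bulk density: ρ_b = (1−n)ρ_g + n·ρ_f = 0.9174×2.71 + 0.0826×1
       = 2.486 + 0.083 = 2.569 g/cm³

2.57 g/cm³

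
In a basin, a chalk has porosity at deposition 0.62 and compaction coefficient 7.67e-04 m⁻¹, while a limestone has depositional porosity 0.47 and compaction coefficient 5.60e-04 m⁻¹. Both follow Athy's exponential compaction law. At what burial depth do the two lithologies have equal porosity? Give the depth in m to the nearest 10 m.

Working in km (1 km = 1000 m; c in km⁻¹ = c in m⁻¹ × 1000):
Set n₀ₐ e^(−cₐZ) = n₀ᵦ e^(−cᵦZ) ⇒ ln(n₀ₐ/n₀ᵦ) = (cₐ − cᵦ)·Z
Z = ln(0.62/0.47) / (0.767 − 0.56) = 0.2770 / 0.207 = 1.338 km

1340 m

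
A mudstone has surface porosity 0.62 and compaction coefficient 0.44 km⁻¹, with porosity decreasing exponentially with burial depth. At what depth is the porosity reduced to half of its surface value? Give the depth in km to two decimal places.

n/n₀ = 1/2 ⇒ exp(−c·z) = 1/2 ⇒ z = ln(2) / c
z = 0.6931 / 0.44 = 1.575 km

1.58 km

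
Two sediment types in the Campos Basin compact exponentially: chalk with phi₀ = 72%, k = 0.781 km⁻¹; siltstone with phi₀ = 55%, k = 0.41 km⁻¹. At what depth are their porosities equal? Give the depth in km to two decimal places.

0.73 km

Set phi₀ₐ e^(−kₐd) = phi₀ᵦ e^(−kᵦd) ⇒ ln(phi₀ₐ/phi₀ᵦ) = (kₐ − kᵦ)·d
d = ln(0.72/0.55) / (0.781 − 0.41) = 0.2693 / 0.371 = 0.726 km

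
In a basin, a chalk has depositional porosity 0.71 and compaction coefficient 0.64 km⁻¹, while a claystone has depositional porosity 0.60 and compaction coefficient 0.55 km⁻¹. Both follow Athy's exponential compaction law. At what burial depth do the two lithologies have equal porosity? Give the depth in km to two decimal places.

Set phi₀ₐ e^(−cₐz) = phi₀ᵦ e^(−cᵦz) ⇒ ln(phi₀ₐ/phi₀ᵦ) = (cₐ − cᵦ)·z
z = ln(0.71/0.6) / (0.64 − 0.55) = 0.1683 / 0.09 = 1.870 km

1.87 km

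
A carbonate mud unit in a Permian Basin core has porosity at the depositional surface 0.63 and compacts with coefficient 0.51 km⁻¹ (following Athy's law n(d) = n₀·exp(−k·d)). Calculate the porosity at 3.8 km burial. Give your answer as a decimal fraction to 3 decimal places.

0.091

n = n₀·exp(−k·d) = 0.63 × exp(−0.51 × 3.8) = 0.63 × exp(−1.938)
  = 0.63 × 0.1440 = 0.0907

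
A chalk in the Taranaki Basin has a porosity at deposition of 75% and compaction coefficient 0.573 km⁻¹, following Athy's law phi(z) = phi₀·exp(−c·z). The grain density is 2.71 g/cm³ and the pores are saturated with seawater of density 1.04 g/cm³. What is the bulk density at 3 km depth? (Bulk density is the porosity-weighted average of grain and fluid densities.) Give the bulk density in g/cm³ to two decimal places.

Porosity at depth: phi = 0.75·exp(−0.573×3) = 0.75×0.1792 = 0.1344
Bulk density: ρ_b = (1−phi)ρ_g + phi·ρ_f = 0.8656×2.71 + 0.1344×1.04
       = 2.346 + 0.140 = 2.485 g/cm³

2.49 g/cm³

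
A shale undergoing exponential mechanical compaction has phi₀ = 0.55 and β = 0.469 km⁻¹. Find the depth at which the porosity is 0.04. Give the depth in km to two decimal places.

Invert Athy's law: Z = ln(phi₀/phi) / β
Z = ln(0.55/0.04) / 0.469 = ln(13.75) / 0.469 = 2.6210 / 0.469 = 5.589 km

5.59 km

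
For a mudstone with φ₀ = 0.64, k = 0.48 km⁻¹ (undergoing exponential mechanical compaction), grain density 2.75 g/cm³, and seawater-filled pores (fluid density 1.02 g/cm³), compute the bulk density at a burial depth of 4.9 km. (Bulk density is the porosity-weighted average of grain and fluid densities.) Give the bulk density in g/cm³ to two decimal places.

Porosity at depth: φ = 0.64·exp(−0.48×4.9) = 0.64×0.0952 = 0.0609
Bulk density: ρ_b = (1−φ)ρ_g + φ·ρ_f = 0.9391×2.75 + 0.0609×1.02
       = 2.582 + 0.062 = 2.645 g/cm³

2.64 g/cm³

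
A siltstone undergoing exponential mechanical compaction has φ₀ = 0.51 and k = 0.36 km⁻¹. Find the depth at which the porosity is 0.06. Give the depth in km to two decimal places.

5.94 km

Invert Athy's law: z = ln(φ₀/φ) / k
z = ln(0.51/0.06) / 0.36 = ln(8.5) / 0.36 = 2.1401 / 0.36 = 5.945 km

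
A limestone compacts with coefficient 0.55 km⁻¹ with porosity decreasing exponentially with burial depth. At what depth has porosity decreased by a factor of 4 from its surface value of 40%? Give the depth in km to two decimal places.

n/n₀ = 1/4 ⇒ exp(−β·z) = 1/4 ⇒ z = ln(4) / β
z = 1.3863 / 0.55 = 2.521 km

2.52 km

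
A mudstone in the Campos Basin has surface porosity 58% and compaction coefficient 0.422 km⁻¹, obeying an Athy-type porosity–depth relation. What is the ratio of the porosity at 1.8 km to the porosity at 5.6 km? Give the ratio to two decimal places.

4.97

n(Z₁)/n(Z₂) = e^(−c·Z₁)/e^(−c·Z₂) = e^{c(Z₂−Z₁)}
= exp(0.422 × 3.8) = exp(1.604) = 4.9709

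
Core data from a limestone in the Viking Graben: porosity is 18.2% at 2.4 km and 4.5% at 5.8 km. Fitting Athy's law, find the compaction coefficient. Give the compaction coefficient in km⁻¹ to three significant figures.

0.411 km⁻¹

Athy: n(z) = n₀ e^(−kz) ⇒ n₁/n₂ = e^{k(z₂−z₁)} ⇒ k = ln(n₁/n₂)/(z₂−z₁)
k = ln(0.182/0.045) / (5.8 − 2.4) = ln(4.044) / 3.4 = 1.3973 / 3.4 = 0.411 km⁻¹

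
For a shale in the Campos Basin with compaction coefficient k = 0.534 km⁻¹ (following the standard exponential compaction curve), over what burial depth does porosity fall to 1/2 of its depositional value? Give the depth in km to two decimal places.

φ/φ₀ = 1/2 ⇒ exp(−k·Z) = 1/2 ⇒ Z = ln(2) / k
Z = 0.6931 / 0.534 = 1.298 km

1.30 km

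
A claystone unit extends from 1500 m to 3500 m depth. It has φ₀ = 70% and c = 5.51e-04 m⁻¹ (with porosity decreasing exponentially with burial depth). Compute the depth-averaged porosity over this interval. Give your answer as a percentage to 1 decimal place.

18.6%

Working in km (1 km = 1000 m; c in km⁻¹ = c in m⁻¹ × 1000):
⟨φ⟩ = (1/(Z₂−Z₁)) ∫ φ₀ e^(−cZ) dZ = φ₀·(e^(−c·Z₁) − e^(−c·Z₂)) / (c·(Z₂−Z₁))
e^(−0.551×1.5) = 0.4376; e^(−0.551×3.5) = 0.1454
⟨φ⟩ = 0.7 × (0.4376 − 0.1454) / (0.551 × 2) = 0.7 × 0.2652 = 0.1856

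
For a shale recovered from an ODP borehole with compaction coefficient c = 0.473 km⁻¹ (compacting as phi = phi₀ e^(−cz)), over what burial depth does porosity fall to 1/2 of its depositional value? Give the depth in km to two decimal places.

1.47 km

phi/phi₀ = 1/2 ⇒ exp(−c·z) = 1/2 ⇒ z = ln(2) / c
z = 0.6931 / 0.473 = 1.465 km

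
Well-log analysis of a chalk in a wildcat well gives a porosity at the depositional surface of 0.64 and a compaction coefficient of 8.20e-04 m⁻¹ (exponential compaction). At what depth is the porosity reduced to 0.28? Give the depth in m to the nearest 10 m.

Working in km (1 km = 1000 m; k in km⁻¹ = k in m⁻¹ × 1000):
Invert Athy's law: z = ln(phi₀/phi) / k
z = ln(0.64/0.28) / 0.82 = ln(2.286) / 0.82 = 0.8267 / 0.82 = 1.008 km

1010 m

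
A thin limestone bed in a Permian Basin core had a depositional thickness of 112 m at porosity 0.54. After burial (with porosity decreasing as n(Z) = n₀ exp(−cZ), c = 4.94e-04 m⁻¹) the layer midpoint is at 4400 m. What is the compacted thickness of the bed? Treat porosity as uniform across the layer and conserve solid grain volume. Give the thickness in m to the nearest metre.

55 m

Working in km (1 km = 1000 m; c in km⁻¹ = c in m⁻¹ × 1000):
Porosity at 4.4 km: n = 0.54·exp(−0.494×4.4) = 0.0614
Solid-volume conservation: h(1−n) = h₀(1−n₀) ⇒ h = h₀·(1−n₀)/(1−n)
h = 0.112 × (1 − 0.54)/(1 − 0.0614) = 0.112 × 0.4901 = 0.0549 km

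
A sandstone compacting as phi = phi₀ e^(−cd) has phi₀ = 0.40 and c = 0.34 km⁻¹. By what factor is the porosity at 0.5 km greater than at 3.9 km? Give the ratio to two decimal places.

phi(d₁)/phi(d₂) = e^(−c·d₁)/e^(−c·d₂) = e^{c(d₂−d₁)}
= exp(0.34 × 3.4) = exp(1.156) = 3.1772

3.18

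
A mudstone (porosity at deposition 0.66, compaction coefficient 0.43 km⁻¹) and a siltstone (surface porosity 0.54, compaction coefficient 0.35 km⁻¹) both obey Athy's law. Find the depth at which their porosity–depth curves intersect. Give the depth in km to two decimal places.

2.51 km

Set n₀ₐ e^(−βₐd) = n₀ᵦ e^(−βᵦd) ⇒ ln(n₀ₐ/n₀ᵦ) = (βₐ − βᵦ)·d
d = ln(0.66/0.54) / (0.43 − 0.35) = 0.2007 / 0.08 = 2.508 km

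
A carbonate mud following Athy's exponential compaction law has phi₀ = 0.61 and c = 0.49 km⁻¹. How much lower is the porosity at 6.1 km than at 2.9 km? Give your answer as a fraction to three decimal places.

0.117

phi(2.9) = 0.61·e^(−0.49×2.9) = 0.1473
phi(6.1) = 0.61·e^(−0.49×6.1) = 0.0307
Δphi = 0.1473 − 0.0307 = 0.1166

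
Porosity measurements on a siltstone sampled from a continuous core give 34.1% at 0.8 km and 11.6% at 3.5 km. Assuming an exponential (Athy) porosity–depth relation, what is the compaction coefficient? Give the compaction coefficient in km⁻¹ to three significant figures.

Athy: n(d) = n₀ e^(−kd) ⇒ n₁/n₂ = e^{k(d₂−d₁)} ⇒ k = ln(n₁/n₂)/(d₂−d₁)
k = ln(0.341/0.116) / (3.5 − 0.8) = ln(2.94) / 2.7 = 1.0783 / 2.7 = 0.3994 km⁻¹

0.399 km⁻¹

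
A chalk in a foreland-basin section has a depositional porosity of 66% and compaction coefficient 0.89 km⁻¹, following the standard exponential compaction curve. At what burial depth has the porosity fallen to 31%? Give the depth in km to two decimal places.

0.85 km

Invert Athy's law: d = ln(φ₀/φ) / β
d = ln(0.66/0.31) / 0.89 = ln(2.129) / 0.89 = 0.7557 / 0.89 = 0.849 km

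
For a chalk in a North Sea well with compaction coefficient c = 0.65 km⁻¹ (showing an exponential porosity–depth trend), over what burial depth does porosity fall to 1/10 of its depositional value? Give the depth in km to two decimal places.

n/n₀ = 1/10 ⇒ exp(−c·d) = 1/10 ⇒ d = ln(10) / c
d = 2.3026 / 0.65 = 3.542 km

3.54 km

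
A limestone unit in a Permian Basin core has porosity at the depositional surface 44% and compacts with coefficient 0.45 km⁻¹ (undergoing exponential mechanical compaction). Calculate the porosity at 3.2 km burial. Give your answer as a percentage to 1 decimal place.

phi = phi₀·exp(−k·d) = 0.44 × exp(−0.45 × 3.2) = 0.44 × exp(−1.44)
  = 0.44 × 0.2369 = 0.1042

10.4%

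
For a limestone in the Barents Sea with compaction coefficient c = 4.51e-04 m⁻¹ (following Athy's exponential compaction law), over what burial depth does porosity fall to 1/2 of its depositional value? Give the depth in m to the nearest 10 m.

Working in km (1 km = 1000 m; c in km⁻¹ = c in m⁻¹ × 1000):
φ/φ₀ = 1/2 ⇒ exp(−c·d) = 1/2 ⇒ d = ln(2) / c
d = 0.6931 / 0.451 = 1.537 km

1540 m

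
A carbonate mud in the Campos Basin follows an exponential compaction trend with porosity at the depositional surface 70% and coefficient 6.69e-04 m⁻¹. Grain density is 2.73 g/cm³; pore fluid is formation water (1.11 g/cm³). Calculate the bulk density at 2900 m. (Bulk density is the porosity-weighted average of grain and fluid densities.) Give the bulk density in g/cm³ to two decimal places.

2.57 g/cm³

Working in km (1 km = 1000 m; β in km⁻¹ = β in m⁻¹ × 1000):
Porosity at depth: phi = 0.7·exp(−0.669×2.9) = 0.7×0.1437 = 0.1006
Bulk density: ρ_b = (1−phi)ρ_g + phi·ρ_f = 0.8994×2.73 + 0.1006×1.11
       = 2.455 + 0.112 = 2.567 g/cm³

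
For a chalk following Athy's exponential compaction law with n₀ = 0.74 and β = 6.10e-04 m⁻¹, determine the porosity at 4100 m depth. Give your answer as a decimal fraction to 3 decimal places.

Working in km (1 km = 1000 m; β in km⁻¹ = β in m⁻¹ × 1000):
n = n₀·exp(−β·z) = 0.74 × exp(−0.61 × 4.1) = 0.74 × exp(−2.501)
  = 0.74 × 0.0820 = 0.0607

0.061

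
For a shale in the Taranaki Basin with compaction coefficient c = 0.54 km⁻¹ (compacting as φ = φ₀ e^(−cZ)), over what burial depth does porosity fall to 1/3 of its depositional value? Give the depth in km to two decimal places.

2.03 km

φ/φ₀ = 1/3 ⇒ exp(−c·Z) = 1/3 ⇒ Z = ln(3) / c
Z = 1.0986 / 0.54 = 2.034 km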